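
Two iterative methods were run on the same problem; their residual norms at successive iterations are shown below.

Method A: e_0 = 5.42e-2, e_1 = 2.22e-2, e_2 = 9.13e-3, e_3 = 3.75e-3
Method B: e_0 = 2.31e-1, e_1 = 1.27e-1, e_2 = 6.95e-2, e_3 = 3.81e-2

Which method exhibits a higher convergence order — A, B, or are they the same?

Method A: p ≈ ln(3.75e-3/9.13e-3)/ln(9.13e-3/2.22e-2) ≈ 1.00.
Method B: p ≈ ln(3.81e-2/6.95e-2)/ln(6.95e-2/1.27e-1) ≈ 1.00.
Both orders ≈ 1.0 — effectively the same.

same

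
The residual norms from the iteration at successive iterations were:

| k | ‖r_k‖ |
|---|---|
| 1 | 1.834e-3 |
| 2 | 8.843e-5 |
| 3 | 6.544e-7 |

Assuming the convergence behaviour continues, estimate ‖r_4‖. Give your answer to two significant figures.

2.3e-10

First estimate the order: p ≈ ln(‖r_3‖/‖r_2‖) / ln(‖r_2‖/‖r_1‖) = ln(6.544e-7/8.843e-5)/ln(8.843e-5/1.834e-3) = ln(0.0074002)/ln(0.048217) ≈ 1.6181.
Then ‖r_4‖ ≈ ‖r_3‖·(‖r_3‖/‖r_2‖)^p = 6.544e-7·(0.0074002)^1.6181 = 6.544e-7·0.000356634 ≈ 2.334e-10.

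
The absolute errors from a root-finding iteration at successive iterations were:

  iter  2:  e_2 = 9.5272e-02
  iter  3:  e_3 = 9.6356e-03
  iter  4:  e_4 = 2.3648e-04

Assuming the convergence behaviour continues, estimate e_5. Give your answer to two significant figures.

5.9e-7

First estimate the order: p ≈ ln(e_4/e_3) / ln(e_3/e_2) = ln(2.3648e-04/9.6356e-03)/ln(9.6356e-03/9.5272e-02) = ln(0.0245423)/ln(0.101138) ≈ 1.6180.
Then e_5 ≈ e_4·(e_4/e_3)^p = 2.3648e-04·(0.0245423)^1.6180 = 2.3648e-04·0.00248246 ≈ 5.871e-07.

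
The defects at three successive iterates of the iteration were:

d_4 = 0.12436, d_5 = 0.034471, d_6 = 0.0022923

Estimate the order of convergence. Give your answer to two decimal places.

p ≈ ln(d_6/d_5) / ln(d_5/d_4)
  = ln(0.0022923/0.034471) / ln(0.034471/0.12436)
  = ln(0.0664994) / ln(0.277187)
  = -2.71056 / -1.28306 ≈ 2.11257

2.11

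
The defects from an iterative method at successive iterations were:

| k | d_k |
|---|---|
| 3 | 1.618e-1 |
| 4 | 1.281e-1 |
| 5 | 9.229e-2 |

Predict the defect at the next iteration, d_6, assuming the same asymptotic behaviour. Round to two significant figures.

First estimate the order: p ≈ ln(d_5/d_4) / ln(d_4/d_3) = ln(9.229e-2/1.281e-1)/ln(1.281e-1/1.618e-1) = ln(0.720453)/ln(0.791718) ≈ 1.4039.
Then d_6 ≈ d_5·(d_5/d_4)^p = 9.229e-2·(0.720453)^1.4039 = 9.229e-2·0.631092 ≈ 0.05824.

5.8e-2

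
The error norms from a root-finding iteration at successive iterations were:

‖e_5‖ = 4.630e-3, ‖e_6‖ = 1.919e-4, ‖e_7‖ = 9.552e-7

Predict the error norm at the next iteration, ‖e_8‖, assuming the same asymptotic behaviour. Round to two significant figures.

1.4e-10

First estimate the order: p ≈ ln(‖e_7‖/‖e_6‖) / ln(‖e_6‖/‖e_5‖) = ln(9.552e-7/1.919e-4)/ln(1.919e-4/4.630e-3) = ln(0.00497759)/ln(0.0414471) ≈ 1.6658.
Then ‖e_8‖ ≈ ‖e_7‖·(‖e_7‖/‖e_6‖)^p = 9.552e-7·(0.00497759)^1.6658 = 9.552e-7·0.000145779 ≈ 1.392e-10.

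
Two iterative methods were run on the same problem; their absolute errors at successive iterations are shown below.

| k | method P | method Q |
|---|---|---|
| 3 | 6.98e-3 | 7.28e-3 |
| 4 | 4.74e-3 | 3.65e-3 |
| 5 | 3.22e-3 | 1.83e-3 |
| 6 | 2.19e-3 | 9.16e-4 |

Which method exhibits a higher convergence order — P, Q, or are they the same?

Method P: p ≈ ln(2.19e-3/3.22e-3)/ln(3.22e-3/4.74e-3) ≈ 1.00.
Method Q: p ≈ ln(9.16e-4/1.83e-3)/ln(1.83e-3/3.65e-3) ≈ 1.00.
Both orders ≈ 1.0 — effectively the same.

same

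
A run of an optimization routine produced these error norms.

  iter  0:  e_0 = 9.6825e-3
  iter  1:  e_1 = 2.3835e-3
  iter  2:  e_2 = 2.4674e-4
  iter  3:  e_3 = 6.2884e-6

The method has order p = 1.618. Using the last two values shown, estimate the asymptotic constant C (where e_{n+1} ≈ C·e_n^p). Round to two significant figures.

4.3

C ≈ e_3 / e_2^1.618
  = 6.2884e-6 / (2.4674e-4)^1.618
  = 6.2884e-6 / 1.45427e-06 ≈ 4.3241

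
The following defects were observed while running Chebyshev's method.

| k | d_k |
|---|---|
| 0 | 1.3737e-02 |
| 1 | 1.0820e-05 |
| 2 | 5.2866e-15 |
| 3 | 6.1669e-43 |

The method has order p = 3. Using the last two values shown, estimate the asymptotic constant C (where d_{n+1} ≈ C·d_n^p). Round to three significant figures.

4.17

C ≈ d_3 / d_2^3
  = 6.1669e-43 / (5.2866e-15)^3
  = 6.1669e-43 / 1.47751e-43 ≈ 4.1739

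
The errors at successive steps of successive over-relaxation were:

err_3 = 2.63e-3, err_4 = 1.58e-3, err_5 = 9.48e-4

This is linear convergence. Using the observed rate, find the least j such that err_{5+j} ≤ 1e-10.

32

Rate ρ ≈ err_5/err_4 = 9.48e-4/1.58e-3 = 0.6000.
After j more steps, err_{5+j} ≈ 9.48e-4·ρ^j; need ρ^j ≤ 1e-10/9.48e-4 = 1.05485e-07.
j ≥ ln(1.05485e-07)/ln(0.6000) = -16.0647/-0.51083 = 31.448.
So 32 more iterations are needed.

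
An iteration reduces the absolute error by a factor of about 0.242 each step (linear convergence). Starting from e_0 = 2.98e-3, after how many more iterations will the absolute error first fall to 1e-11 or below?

After k steps, e_k ≈ 2.98e-3·0.242^k.
Need 0.242^k ≤ 1e-11/2.98e-3 = 3.3557e-09.
k ≥ ln(3.3557e-09)/ln(0.242) = -19.5126/-1.41882 = 13.753.
Smallest integer k = 14.

14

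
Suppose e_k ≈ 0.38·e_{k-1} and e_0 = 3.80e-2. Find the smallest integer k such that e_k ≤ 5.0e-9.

After k steps, e_k ≈ 3.80e-2·0.38^k.
Need 0.38^k ≤ 5.0e-9/3.80e-2 = 1.31579e-07.
k ≥ ln(1.31579e-07)/ln(0.38) = -15.8437/-0.96758 = 16.375.
Smallest integer k = 17.

17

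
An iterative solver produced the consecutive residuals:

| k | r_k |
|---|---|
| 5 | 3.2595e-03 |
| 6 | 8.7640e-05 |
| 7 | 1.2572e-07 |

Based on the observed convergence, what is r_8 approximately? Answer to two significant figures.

First estimate the order: p ≈ ln(r_7/r_6) / ln(r_6/r_5) = ln(1.2572e-07/8.7640e-05)/ln(8.7640e-05/3.2595e-03) = ln(0.0014345)/ln(0.0268876) ≈ 1.8105.
Then r_8 ≈ r_7·(r_7/r_6)^p = 1.2572e-07·(0.0014345)^1.8105 = 1.2572e-07·7.11552e-06 ≈ 8.946e-13.

8.9e-13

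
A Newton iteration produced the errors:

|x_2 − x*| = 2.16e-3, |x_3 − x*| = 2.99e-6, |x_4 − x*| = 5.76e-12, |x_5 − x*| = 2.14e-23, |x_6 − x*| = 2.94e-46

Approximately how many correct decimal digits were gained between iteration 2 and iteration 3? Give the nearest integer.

Digits gained ≈ log₁₀(|x_2 − x*|/|x_3 − x*|) = log₁₀(2.16e-3/2.99e-6) = log₁₀(722.408) ≈ 2.859.

3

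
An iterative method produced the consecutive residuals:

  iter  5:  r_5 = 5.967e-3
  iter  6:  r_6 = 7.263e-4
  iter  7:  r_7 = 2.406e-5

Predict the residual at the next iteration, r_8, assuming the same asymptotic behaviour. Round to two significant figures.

First estimate the order: p ≈ ln(r_7/r_6) / ln(r_6/r_5) = ln(2.406e-5/7.263e-4)/ln(7.263e-4/5.967e-3) = ln(0.0331268)/ln(0.121719) ≈ 1.6179.
Then r_8 ≈ r_7·(r_7/r_6)^p = 2.406e-5·(0.0331268)^1.6179 = 2.406e-5·0.00403458 ≈ 9.707e-08.

9.7e-8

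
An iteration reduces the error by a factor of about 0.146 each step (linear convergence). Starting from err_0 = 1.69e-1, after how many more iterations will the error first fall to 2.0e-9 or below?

After k steps, err_k ≈ 1.69e-1·0.146^k.
Need 0.146^k ≤ 2.0e-9/1.69e-1 = 1.18343e-08.
k ≥ ln(1.18343e-08)/ln(0.146) = -18.2523/-1.92415 = 9.486.
Smallest integer k = 10.

10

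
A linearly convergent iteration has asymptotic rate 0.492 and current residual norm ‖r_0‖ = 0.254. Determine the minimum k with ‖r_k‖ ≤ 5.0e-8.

After k steps, ‖r_k‖ ≈ 0.254·0.492^k.
Need 0.492^k ≤ 5.0e-8/0.254 = 1.9685e-07.
k ≥ ln(1.9685e-07)/ln(0.492) = -15.4408/-0.70928 = 21.770.
Smallest integer k = 22.

22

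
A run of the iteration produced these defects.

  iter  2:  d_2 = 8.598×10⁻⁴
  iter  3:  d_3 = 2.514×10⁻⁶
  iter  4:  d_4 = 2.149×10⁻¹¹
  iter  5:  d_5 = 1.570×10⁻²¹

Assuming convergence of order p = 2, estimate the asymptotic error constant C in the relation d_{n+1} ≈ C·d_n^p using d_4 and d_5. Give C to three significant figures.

C ≈ d_5 / d_4^2
  = 1.570×10⁻²¹ / (2.149×10⁻¹¹)^2
  = 1.570×10⁻²¹ / 4.6182e-22 ≈ 3.3996

3.40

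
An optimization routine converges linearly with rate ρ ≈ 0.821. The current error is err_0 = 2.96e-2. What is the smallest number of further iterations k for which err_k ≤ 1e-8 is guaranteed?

After k steps, err_k ≈ 2.96e-2·0.821^k.
Need 0.821^k ≤ 1e-8/2.96e-2 = 3.37838e-07.
k ≥ ln(3.37838e-07)/ln(0.821) = -14.9007/-0.19723 = 75.550.
Smallest integer k = 76.

76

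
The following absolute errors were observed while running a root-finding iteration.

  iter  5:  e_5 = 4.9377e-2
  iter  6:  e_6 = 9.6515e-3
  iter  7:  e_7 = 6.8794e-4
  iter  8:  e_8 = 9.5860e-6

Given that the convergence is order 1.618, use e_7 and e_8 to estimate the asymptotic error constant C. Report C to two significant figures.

C ≈ e_8 / e_7^1.618
  = 9.5860e-6 / (6.8794e-4)^1.618
  = 9.5860e-6 / 7.64112e-06 ≈ 1.2545

1.3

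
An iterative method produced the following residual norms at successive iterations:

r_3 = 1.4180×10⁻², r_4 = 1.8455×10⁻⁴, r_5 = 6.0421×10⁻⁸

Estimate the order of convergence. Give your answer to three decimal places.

p ≈ ln(r_5/r_4) / ln(r_4/r_3)
  = ln(6.0421×10⁻⁸/1.8455×10⁻⁴) / ln(1.8455×10⁻⁴/1.4180×10⁻²)
  = ln(0.000327396) / ln(0.0130148)
  = -8.024340 / -4.341668 ≈ 1.848216

1.848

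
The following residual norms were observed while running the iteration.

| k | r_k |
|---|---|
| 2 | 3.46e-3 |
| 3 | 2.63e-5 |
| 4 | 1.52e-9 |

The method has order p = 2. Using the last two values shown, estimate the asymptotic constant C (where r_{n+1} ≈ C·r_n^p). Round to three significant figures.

C ≈ r_4 / r_3^2
  = 1.52e-9 / (2.63e-5)^2
  = 1.52e-9 / 6.9169e-10 ≈ 2.1975

2.20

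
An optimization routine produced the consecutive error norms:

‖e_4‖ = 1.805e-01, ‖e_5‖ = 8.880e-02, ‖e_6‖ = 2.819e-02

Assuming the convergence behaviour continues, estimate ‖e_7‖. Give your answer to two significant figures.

First estimate the order: p ≈ ln(‖e_6‖/‖e_5‖) / ln(‖e_5‖/‖e_4‖) = ln(2.819e-02/8.880e-02)/ln(8.880e-02/1.805e-01) = ln(0.317455)/ln(0.491967) ≈ 1.6176.
Then ‖e_7‖ ≈ ‖e_6‖·(‖e_6‖/‖e_5‖)^p = 2.819e-02·(0.317455)^1.6176 = 2.819e-02·0.156286 ≈ 0.004406.

4.4e-3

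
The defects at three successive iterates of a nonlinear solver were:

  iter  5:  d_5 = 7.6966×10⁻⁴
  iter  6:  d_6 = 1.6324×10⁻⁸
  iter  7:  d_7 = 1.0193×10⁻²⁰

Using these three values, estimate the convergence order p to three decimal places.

2.611

p ≈ ln(d_7/d_6) / ln(d_6/d_5)
  = ln(1.0193×10⁻²⁰/1.6324×10⁻⁸) / ln(1.6324×10⁻⁸/7.6966×10⁻⁴)
  = ln(6.24418e-13) / ln(2.12094e-05)
  = -28.101956 / -10.761066 ≈ 2.611447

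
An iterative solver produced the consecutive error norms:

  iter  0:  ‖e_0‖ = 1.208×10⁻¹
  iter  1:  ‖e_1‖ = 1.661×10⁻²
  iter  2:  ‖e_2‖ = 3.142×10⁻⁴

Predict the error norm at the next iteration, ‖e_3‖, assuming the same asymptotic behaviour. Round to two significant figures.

First estimate the order: p ≈ ln(‖e_2‖/‖e_1‖) / ln(‖e_1‖/‖e_0‖) = ln(3.142×10⁻⁴/1.661×10⁻²)/ln(1.661×10⁻²/1.208×10⁻¹) = ln(0.0189163)/ln(0.1375) ≈ 1.9997.
Then ‖e_3‖ ≈ ‖e_2‖·(‖e_2‖/‖e_1‖)^p = 3.142×10⁻⁴·(0.0189163)^1.9997 = 3.142×10⁻⁴·0.000358253 ≈ 1.126e-07.

1.1e-7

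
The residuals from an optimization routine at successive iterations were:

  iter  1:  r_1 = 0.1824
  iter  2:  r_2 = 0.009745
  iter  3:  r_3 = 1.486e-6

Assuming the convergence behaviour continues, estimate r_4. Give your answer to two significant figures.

5.3e-18

First estimate the order: p ≈ ln(r_3/r_2) / ln(r_2/r_1) = ln(1.486e-6/0.009745)/ln(0.009745/0.1824) = ln(0.000152488)/ln(0.0534265) ≈ 3.0000.
Then r_4 ≈ r_3·(r_3/r_2)^p = 1.486e-6·(0.000152488)^3.0000 = 1.486e-6·3.54574e-12 ≈ 5.269e-18.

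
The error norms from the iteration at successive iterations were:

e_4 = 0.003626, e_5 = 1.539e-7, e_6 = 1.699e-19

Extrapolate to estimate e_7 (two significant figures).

First estimate the order: p ≈ ln(e_6/e_5) / ln(e_5/e_4) = ln(1.699e-19/1.539e-7)/ln(1.539e-7/0.003626) = ln(1.10396e-12)/ln(4.24435e-05) ≈ 2.7348.
Then e_7 ≈ e_6·(e_6/e_5)^p = 1.699e-19·(1.10396e-12)^2.7348 = 1.699e-19·1.99466e-33 ≈ 3.389e-52.

3.4e-52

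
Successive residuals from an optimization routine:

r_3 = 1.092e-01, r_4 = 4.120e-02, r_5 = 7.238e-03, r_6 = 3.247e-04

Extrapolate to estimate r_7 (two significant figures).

1.3e-6

First estimate the order: p ≈ ln(r_6/r_5) / ln(r_5/r_4) = ln(3.247e-04/7.238e-03)/ln(7.238e-03/4.120e-02) = ln(0.0448605)/ln(0.17568) ≈ 1.7850.
Then r_7 ≈ r_6·(r_6/r_5)^p = 3.247e-04·(0.0448605)^1.7850 = 3.247e-04·0.00392263 ≈ 1.274e-06.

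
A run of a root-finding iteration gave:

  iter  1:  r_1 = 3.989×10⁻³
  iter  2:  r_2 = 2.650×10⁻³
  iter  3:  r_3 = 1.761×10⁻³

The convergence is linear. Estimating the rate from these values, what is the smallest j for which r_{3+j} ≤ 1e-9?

Rate ρ ≈ r_3/r_2 = 1.761×10⁻³/2.650×10⁻³ = 0.6645.
After j more steps, r_{3+j} ≈ 1.761×10⁻³·ρ^j; need ρ^j ≤ 1e-9/1.761×10⁻³ = 5.67859e-07.
j ≥ ln(5.67859e-07)/ln(0.6645) = -14.3814/-0.40872 = 35.186.
So 36 more iterations are needed.

36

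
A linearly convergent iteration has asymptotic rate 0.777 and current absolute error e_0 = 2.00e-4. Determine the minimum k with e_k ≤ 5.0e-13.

After k steps, e_k ≈ 2.00e-4·0.777^k.
Need 0.777^k ≤ 5.0e-13/2.00e-4 = 2.5e-09.
k ≥ ln(2.5e-09)/ln(0.777) = -19.8070/-0.25231 = 78.503.
Smallest integer k = 79.

79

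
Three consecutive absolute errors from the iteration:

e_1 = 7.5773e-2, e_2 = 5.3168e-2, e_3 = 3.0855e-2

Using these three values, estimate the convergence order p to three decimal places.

p ≈ ln(e_3/e_2) / ln(e_2/e_1)
  = ln(3.0855e-2/5.3168e-2) / ln(5.3168e-2/7.5773e-2)
  = ln(0.58033) / ln(0.701675)
  = -0.544158 / -0.354285 ≈ 1.535933

1.536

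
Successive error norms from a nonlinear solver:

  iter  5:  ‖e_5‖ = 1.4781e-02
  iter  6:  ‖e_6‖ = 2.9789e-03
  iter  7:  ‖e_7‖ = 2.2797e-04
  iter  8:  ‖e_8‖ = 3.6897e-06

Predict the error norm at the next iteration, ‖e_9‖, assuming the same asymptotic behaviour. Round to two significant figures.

First estimate the order: p ≈ ln(‖e_8‖/‖e_7‖) / ln(‖e_7‖/‖e_6‖) = ln(3.6897e-06/2.2797e-04)/ln(2.2797e-04/2.9789e-03) = ln(0.016185)/ln(0.0765282) ≈ 1.6045.
Then ‖e_9‖ ≈ ‖e_8‖·(‖e_8‖/‖e_7‖)^p = 3.6897e-06·(0.016185)^1.6045 = 3.6897e-06·0.0013382 ≈ 4.938e-09.

4.9e-9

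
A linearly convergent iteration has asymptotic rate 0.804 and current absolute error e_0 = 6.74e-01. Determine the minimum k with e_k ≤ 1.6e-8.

81

After k steps, e_k ≈ 6.74e-01·0.804^k.
Need 0.804^k ≤ 1.6e-8/6.74e-01 = 2.37389e-08.
k ≥ ln(2.37389e-08)/ln(0.804) = -17.5562/-0.21816 = 80.474.
Smallest integer k = 81.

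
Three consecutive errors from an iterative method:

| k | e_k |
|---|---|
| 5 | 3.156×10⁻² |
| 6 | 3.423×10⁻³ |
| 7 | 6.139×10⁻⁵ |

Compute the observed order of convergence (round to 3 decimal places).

p ≈ ln(e_7/e_6) / ln(e_6/e_5)
  = ln(6.139×10⁻⁵/3.423×10⁻³) / ln(3.423×10⁻³/3.156×10⁻²)
  = ln(0.0179346) / ln(0.10846)
  = -4.021023 / -2.221374 ≈ 1.810151

1.810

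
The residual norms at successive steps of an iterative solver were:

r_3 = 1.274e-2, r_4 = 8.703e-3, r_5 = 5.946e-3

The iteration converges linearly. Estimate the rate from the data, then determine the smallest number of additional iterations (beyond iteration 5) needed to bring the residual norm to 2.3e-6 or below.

Rate ρ ≈ r_5/r_4 = 5.946e-3/8.703e-3 = 0.6832.
After j more steps, r_{5+j} ≈ 5.946e-3·ρ^j; need ρ^j ≤ 2.3e-6/5.946e-3 = 0.000386815.
j ≥ ln(0.000386815)/ln(0.6832) = -7.8576/-0.38097 = 20.625.
So 21 more iterations are needed.

21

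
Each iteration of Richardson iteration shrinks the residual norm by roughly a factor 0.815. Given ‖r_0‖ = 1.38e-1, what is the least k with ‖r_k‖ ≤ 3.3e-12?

After k steps, ‖r_k‖ ≈ 1.38e-1·0.815^k.
Need 0.815^k ≤ 3.3e-12/1.38e-1 = 2.3913e-11.
k ≥ ln(2.3913e-11)/ln(0.815) = -24.4566/-0.20457 = 119.551.
Smallest integer k = 120.

120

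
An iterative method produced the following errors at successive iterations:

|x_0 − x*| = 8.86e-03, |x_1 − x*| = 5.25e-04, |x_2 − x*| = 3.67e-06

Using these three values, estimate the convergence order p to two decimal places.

p ≈ ln(|x_2 − x*|/|x_1 − x*|) / ln(|x_1 − x*|/|x_0 − x*|)
  = ln(3.67e-06/5.25e-04) / ln(5.25e-04/8.86e-03)
  = ln(0.00699048) / ln(0.0592551)
  = -4.96321 / -2.82590 ≈ 1.75633

1.76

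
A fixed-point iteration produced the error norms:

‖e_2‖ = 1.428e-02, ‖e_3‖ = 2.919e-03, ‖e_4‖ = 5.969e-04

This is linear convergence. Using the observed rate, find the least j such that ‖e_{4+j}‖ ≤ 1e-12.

Rate ρ ≈ ‖e_4‖/‖e_3‖ = 5.969e-04/2.919e-03 = 0.2045.
After j more steps, ‖e_{4+j}‖ ≈ 5.969e-04·ρ^j; need ρ^j ≤ 1e-12/5.969e-04 = 1.67532e-09.
j ≥ ln(1.67532e-09)/ln(0.2045) = -20.2073/-1.58719 = 12.731.
So 13 more iterations are needed.

13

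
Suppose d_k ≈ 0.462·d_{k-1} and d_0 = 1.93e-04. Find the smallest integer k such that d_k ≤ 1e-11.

22

After k steps, d_k ≈ 1.93e-04·0.462^k.
Need 0.462^k ≤ 1e-11/1.93e-04 = 5.18135e-08.
k ≥ ln(5.18135e-08)/ln(0.462) = -16.7756/-0.77219 = 21.725.
Smallest integer k = 22.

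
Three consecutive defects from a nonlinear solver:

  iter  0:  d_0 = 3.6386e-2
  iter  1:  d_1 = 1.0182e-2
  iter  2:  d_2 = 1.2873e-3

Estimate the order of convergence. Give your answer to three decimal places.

1.624

p ≈ ln(d_2/d_1) / ln(d_1/d_0)
  = ln(1.2873e-3/1.0182e-2) / ln(1.0182e-2/3.6386e-2)
  = ln(0.126429) / ln(0.279833)
  = -2.068074 / -1.273562 ≈ 1.623850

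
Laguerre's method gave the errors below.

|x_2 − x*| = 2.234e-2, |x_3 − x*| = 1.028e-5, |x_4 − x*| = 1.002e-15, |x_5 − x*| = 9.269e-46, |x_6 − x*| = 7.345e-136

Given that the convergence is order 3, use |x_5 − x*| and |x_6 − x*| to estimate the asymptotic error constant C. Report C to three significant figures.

C ≈ |x_6 − x*| / |x_5 − x*|^3
  = 7.345e-136 / (9.269e-46)^3
  = 7.345e-136 / 7.9634e-136 ≈ 0.92234

0.922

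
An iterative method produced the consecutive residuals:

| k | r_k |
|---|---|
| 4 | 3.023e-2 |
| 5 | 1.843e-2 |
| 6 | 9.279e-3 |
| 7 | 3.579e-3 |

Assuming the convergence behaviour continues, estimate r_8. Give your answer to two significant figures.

9.5e-4

First estimate the order: p ≈ ln(r_7/r_6) / ln(r_6/r_5) = ln(3.579e-3/9.279e-3)/ln(9.279e-3/1.843e-2) = ln(0.38571)/ln(0.503473) ≈ 1.3883.
Then r_8 ≈ r_7·(r_7/r_6)^p = 3.579e-3·(0.38571)^1.3883 = 3.579e-3·0.266444 ≈ 0.0009536.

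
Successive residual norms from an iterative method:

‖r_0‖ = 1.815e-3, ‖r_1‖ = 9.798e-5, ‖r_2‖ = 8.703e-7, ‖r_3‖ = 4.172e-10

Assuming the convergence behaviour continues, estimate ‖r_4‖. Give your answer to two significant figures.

1.8e-15

First estimate the order: p ≈ ln(‖r_3‖/‖r_2‖) / ln(‖r_2‖/‖r_1‖) = ln(4.172e-10/8.703e-7)/ln(8.703e-7/9.798e-5) = ln(0.000479375)/ln(0.00888242) ≈ 1.6180.
Then ‖r_4‖ ≈ ‖r_3‖·(‖r_3‖/‖r_2‖)^p = 4.172e-10·(0.000479375)^1.6180 = 4.172e-10·4.25925e-06 ≈ 1.777e-15.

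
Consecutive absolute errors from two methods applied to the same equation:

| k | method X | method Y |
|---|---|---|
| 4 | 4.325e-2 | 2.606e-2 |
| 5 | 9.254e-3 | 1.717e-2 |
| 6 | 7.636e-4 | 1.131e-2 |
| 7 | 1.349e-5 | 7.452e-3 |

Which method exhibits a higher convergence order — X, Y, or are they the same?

Method X: p ≈ ln(1.349e-5/7.636e-4)/ln(7.636e-4/9.254e-3) ≈ 1.62.
Method Y: p ≈ ln(7.452e-3/1.131e-2)/ln(1.131e-2/1.717e-2) ≈ 1.00.
Method X has the higher order (≈1.6 vs ≈1.0).

X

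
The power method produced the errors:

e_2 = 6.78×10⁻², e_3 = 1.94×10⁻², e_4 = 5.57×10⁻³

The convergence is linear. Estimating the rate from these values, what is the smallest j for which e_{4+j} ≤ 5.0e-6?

6

Rate ρ ≈ e_4/e_3 = 5.57×10⁻³/1.94×10⁻² = 0.2871.
After j more steps, e_{4+j} ≈ 5.57×10⁻³·ρ^j; need ρ^j ≤ 5.0e-6/5.57×10⁻³ = 0.000897666.
j ≥ ln(0.000897666)/ln(0.2871) = -7.0157/-1.24792 = 5.622.
So 6 more iterations are needed.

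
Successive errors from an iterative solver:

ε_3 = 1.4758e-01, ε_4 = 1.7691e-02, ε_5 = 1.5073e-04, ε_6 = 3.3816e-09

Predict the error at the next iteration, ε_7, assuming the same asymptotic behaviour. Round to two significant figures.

1.2e-19

First estimate the order: p ≈ ln(ε_6/ε_5) / ln(ε_5/ε_4) = ln(3.3816e-09/1.5073e-04)/ln(1.5073e-04/1.7691e-02) = ln(2.24348e-05)/ln(0.00852015) ≈ 2.2464.
Then ε_7 ≈ ε_6·(ε_6/ε_5)^p = 3.3816e-09·(2.24348e-05)^2.2464 = 3.3816e-09·3.60008e-11 ≈ 1.217e-19.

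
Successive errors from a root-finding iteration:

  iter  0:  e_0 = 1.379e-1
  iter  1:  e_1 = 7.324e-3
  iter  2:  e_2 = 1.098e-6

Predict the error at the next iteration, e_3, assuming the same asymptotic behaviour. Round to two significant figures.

3.7e-18

First estimate the order: p ≈ ln(e_2/e_1) / ln(e_1/e_0) = ln(1.098e-6/7.324e-3)/ln(7.324e-3/1.379e-1) = ln(0.000149918)/ln(0.0531109) ≈ 2.9998.
Then e_3 ≈ e_2·(e_2/e_1)^p = 1.098e-6·(0.000149918)^2.9998 = 1.098e-6·3.37541e-12 ≈ 3.706e-18.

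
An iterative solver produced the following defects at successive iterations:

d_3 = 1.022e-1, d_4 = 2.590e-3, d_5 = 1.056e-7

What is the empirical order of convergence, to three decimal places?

2.750

p ≈ ln(d_5/d_4) / ln(d_4/d_3)
  = ln(1.056e-7/2.590e-3) / ln(2.590e-3/1.022e-1)
  = ln(4.07722e-05) / ln(0.0253425)
  = -10.107510 / -3.675272 ≈ 2.750139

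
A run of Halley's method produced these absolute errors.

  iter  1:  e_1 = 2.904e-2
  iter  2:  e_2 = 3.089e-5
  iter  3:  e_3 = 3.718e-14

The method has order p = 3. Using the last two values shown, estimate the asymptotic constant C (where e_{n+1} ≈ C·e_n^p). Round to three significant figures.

C ≈ e_3 / e_2^3
  = 3.718e-14 / (3.089e-5)^3
  = 3.718e-14 / 2.9475e-14 ≈ 1.2614

1.26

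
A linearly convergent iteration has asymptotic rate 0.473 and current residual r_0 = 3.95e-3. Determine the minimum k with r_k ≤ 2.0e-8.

After k steps, r_k ≈ 3.95e-3·0.473^k.
Need 0.473^k ≤ 2.0e-8/3.95e-3 = 5.06329e-06.
k ≥ ln(5.06329e-06)/ln(0.473) = -12.1935/-0.74866 = 16.287.
Smallest integer k = 17.

17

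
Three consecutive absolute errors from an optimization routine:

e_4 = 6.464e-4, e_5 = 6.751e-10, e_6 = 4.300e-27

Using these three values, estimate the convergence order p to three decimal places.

2.875

p ≈ ln(e_6/e_5) / ln(e_5/e_4)
  = ln(4.300e-27/6.751e-10) / ln(6.751e-10/6.464e-4)
  = ln(6.36943e-18) / ln(1.0444e-06)
  = -39.595022 / -13.772068 ≈ 2.875024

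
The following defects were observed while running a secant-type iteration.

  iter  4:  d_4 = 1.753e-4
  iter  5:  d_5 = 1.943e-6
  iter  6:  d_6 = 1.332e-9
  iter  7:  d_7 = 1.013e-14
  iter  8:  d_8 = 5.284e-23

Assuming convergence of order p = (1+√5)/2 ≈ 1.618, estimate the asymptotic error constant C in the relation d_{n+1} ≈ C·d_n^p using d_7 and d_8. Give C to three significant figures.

2.32

C ≈ d_8 / d_7^1.618
  = 5.284e-23 / (1.013e-14)^1.618
  = 5.284e-23 / 2.2755e-23 ≈ 2.3221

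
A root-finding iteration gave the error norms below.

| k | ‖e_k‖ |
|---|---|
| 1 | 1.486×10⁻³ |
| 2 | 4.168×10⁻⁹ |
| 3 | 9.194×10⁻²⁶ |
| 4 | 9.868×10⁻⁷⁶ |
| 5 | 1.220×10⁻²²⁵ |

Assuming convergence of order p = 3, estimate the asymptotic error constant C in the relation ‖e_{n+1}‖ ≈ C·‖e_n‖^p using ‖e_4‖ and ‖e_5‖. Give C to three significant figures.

1.27

C ≈ ‖e_5‖ / ‖e_4‖^3
  = 1.220×10⁻²²⁵ / (9.868×10⁻⁷⁶)^3
  = 1.220×10⁻²²⁵ / 9.6092e-226 ≈ 1.2696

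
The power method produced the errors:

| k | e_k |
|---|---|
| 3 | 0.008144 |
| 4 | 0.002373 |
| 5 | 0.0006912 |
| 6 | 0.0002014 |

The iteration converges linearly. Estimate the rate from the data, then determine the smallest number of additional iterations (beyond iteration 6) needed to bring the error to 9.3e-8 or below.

Rate ρ ≈ e_6/e_5 = 0.0002014/0.0006912 = 0.2914.
After j more steps, e_{6+j} ≈ 0.0002014·ρ^j; need ρ^j ≤ 9.3e-8/0.0002014 = 0.000461768.
j ≥ ln(0.000461768)/ln(0.2914) = -7.6804/-1.23306 = 6.229.
So 7 more iterations are needed.

7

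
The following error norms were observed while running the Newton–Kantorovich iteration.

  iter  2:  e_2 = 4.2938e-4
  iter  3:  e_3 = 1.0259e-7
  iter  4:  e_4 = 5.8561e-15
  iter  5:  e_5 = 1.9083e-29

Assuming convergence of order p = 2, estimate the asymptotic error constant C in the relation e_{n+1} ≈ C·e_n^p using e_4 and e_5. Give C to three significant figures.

0.556

C ≈ e_5 / e_4^2
  = 1.9083e-29 / (5.8561e-15)^2
  = 1.9083e-29 / 3.42939e-29 ≈ 0.55645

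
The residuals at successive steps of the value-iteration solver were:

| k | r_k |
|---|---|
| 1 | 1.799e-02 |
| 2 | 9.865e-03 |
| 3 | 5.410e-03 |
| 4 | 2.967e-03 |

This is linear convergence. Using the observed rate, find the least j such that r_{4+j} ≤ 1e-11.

Rate ρ ≈ r_4/r_3 = 2.967e-03/5.410e-03 = 0.5484.
After j more steps, r_{4+j} ≈ 2.967e-03·ρ^j; need ρ^j ≤ 1e-11/2.967e-03 = 3.37041e-09.
j ≥ ln(3.37041e-09)/ln(0.5484) = -19.5082/-0.60075 = 32.473.
So 33 more iterations are needed.

33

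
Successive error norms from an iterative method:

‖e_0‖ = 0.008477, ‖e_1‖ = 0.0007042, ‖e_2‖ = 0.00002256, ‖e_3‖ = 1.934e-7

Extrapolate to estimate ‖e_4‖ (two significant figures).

First estimate the order: p ≈ ln(‖e_3‖/‖e_2‖) / ln(‖e_2‖/‖e_1‖) = ln(1.934e-7/0.00002256)/ln(0.00002256/0.0007042) = ln(0.0085727)/ln(0.0320364) ≈ 1.3831.
Then ‖e_4‖ ≈ ‖e_3‖·(‖e_3‖/‖e_2‖)^p = 1.934e-7·(0.0085727)^1.3831 = 1.934e-7·0.00138451 ≈ 2.678e-10.

2.7e-10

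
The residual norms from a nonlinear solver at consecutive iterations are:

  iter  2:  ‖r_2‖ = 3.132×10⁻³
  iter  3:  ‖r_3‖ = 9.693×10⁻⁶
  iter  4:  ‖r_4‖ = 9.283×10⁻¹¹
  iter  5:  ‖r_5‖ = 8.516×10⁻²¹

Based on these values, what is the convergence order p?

2

Consecutive ratios: ‖r_5‖/‖r_4‖ = 8.516×10⁻²¹/9.283×10⁻¹¹ = 9.17376e-11, ‖r_4‖/‖r_3‖ = 9.283×10⁻¹¹/9.693×10⁻⁶ = 9.57701e-06.
p ≈ ln(9.17376e-11)/ln(9.57701e-06) = -23.1121/-11.5561 ≈ 2.00.
So the convergence is quadratic (order 2).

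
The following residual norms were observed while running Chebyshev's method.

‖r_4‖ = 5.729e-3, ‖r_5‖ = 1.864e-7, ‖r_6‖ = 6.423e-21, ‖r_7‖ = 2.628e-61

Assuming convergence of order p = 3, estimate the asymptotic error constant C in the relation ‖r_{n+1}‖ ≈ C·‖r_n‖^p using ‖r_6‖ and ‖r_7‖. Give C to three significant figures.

C ≈ ‖r_7‖ / ‖r_6‖^3
  = 2.628e-61 / (6.423e-21)^3
  = 2.628e-61 / 2.6498e-61 ≈ 0.99177

0.992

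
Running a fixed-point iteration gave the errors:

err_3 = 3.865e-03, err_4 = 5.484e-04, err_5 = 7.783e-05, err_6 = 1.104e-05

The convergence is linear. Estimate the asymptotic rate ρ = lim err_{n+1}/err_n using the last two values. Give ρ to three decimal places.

0.142

ρ ≈ err_6/err_5 = 1.104e-05/7.783e-05 = 0.14185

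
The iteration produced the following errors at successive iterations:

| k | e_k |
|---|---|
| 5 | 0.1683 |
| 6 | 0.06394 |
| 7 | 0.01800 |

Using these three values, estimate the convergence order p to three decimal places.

p ≈ ln(e_7/e_6) / ln(e_6/e_5)
  = ln(0.01800/0.06394) / ln(0.06394/0.1683)
  = ln(0.281514) / ln(0.379917)
  = -1.267573 / -0.967802 ≈ 1.309744

1.310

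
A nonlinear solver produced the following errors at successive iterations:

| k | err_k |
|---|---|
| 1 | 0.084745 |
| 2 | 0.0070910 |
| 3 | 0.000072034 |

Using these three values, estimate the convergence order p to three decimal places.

p ≈ ln(err_3/err_2) / ln(err_2/err_1)
  = ln(0.000072034/0.0070910) / ln(0.0070910/0.084745)
  = ln(0.0101585) / ln(0.0836746)
  = -4.589444 / -2.480820 ≈ 1.849971

1.850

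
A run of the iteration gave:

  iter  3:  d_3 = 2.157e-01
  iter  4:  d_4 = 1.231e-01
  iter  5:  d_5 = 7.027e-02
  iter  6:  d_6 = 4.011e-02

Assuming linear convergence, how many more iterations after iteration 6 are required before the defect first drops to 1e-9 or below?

32

Rate ρ ≈ d_6/d_5 = 4.011e-02/7.027e-02 = 0.5708.
After j more steps, d_{6+j} ≈ 4.011e-02·ρ^j; need ρ^j ≤ 1e-9/4.011e-02 = 2.49314e-08.
j ≥ ln(2.49314e-08)/ln(0.5708) = -17.5071/-0.56072 = 31.223.
So 32 more iterations are needed.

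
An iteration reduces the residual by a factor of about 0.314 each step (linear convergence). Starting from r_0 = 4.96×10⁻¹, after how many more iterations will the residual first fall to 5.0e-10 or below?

After k steps, r_k ≈ 4.96×10⁻¹·0.314^k.
Need 0.314^k ≤ 5.0e-10/4.96×10⁻¹ = 1.00806e-09.
k ≥ ln(1.00806e-09)/ln(0.314) = -20.7152/-1.15836 = 17.883.
Smallest integer k = 18.

18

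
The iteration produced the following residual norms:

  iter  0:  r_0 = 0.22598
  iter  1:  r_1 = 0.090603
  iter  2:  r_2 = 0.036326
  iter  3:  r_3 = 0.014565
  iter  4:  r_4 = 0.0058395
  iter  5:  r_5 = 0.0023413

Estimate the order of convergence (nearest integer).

Consecutive ratios: r_5/r_4 = 0.0023413/0.0058395 = 0.400942, r_4/r_3 = 0.0058395/0.014565 = 0.400927.
p ≈ ln(0.400942)/ln(0.400927) = -0.9139/-0.9140 ≈ 1.00.
So the convergence is linear (order 1).

1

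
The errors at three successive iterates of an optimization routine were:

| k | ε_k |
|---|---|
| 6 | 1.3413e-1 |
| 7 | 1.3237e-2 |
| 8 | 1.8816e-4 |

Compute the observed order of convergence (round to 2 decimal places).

p ≈ ln(ε_8/ε_7) / ln(ε_7/ε_6)
  = ln(1.8816e-4/1.3237e-2) / ln(1.3237e-2/1.3413e-1)
  = ln(0.0142147) / ln(0.0986878)
  = -4.25348 / -2.31579 ≈ 1.83673

1.84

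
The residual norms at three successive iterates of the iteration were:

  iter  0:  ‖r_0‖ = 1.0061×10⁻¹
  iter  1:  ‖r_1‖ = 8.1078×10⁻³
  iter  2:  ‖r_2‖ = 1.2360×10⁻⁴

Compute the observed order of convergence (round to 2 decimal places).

1.66

p ≈ ln(‖r_2‖/‖r_1‖) / ln(‖r_1‖/‖r_0‖)
  = ln(1.2360×10⁻⁴/8.1078×10⁻³) / ln(8.1078×10⁻³/1.0061×10⁻¹)
  = ln(0.0152446) / ln(0.0805864)
  = -4.18353 / -2.51843 ≈ 1.66117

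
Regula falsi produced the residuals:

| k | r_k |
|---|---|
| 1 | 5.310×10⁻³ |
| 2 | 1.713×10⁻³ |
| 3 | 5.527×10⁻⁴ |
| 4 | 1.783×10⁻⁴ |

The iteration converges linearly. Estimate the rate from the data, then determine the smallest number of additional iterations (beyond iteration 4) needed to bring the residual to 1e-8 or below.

9

Rate ρ ≈ r_4/r_3 = 1.783×10⁻⁴/5.527×10⁻⁴ = 0.3226.
After j more steps, r_{4+j} ≈ 1.783×10⁻⁴·ρ^j; need ρ^j ≤ 1e-8/1.783×10⁻⁴ = 5.60852e-05.
j ≥ ln(5.60852e-05)/ln(0.3226) = -9.7886/-1.13134 = 8.652.
So 9 more iterations are needed.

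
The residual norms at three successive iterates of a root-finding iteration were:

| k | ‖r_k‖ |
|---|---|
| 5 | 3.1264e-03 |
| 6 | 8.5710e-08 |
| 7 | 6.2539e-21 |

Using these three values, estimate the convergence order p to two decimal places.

2.88

p ≈ ln(‖r_7‖/‖r_6‖) / ln(‖r_6‖/‖r_5‖)
  = ln(6.2539e-21/8.5710e-08) / ln(8.5710e-08/3.1264e-03)
  = ln(7.29658e-14) / ln(2.74149e-05)
  = -30.24879 / -10.50442 ≈ 2.87962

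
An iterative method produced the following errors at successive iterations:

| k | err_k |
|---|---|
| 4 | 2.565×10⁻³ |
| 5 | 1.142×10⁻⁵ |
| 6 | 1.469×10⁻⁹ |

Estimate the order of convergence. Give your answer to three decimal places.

1.655

p ≈ ln(err_6/err_5) / ln(err_5/err_4)
  = ln(1.469×10⁻⁹/1.142×10⁻⁵) / ln(1.142×10⁻⁵/2.565×10⁻³)
  = ln(0.000128634) / ln(0.00445224)
  = -8.958539 / -5.414348 ≈ 1.654592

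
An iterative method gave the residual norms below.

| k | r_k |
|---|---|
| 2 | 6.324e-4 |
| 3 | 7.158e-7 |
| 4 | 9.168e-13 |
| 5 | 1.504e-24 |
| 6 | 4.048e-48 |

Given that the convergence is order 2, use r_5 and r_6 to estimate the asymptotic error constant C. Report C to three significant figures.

C ≈ r_6 / r_5^2
  = 4.048e-48 / (1.504e-24)^2
  = 4.048e-48 / 2.26202e-48 ≈ 1.7896

1.79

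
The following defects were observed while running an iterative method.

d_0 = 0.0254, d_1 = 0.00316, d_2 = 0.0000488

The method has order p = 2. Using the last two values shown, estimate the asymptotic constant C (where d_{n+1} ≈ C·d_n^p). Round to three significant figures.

4.89

C ≈ d_2 / d_1^2
  = 0.0000488 / (0.00316)^2
  = 0.0000488 / 9.9856e-06 ≈ 4.887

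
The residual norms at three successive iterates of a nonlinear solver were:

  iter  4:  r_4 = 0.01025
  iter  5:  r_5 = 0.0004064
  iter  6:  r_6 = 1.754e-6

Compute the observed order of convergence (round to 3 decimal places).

p ≈ ln(r_6/r_5) / ln(r_5/r_4)
  = ln(1.754e-6/0.0004064) / ln(0.0004064/0.01025)
  = ln(0.00431594) / ln(0.0396488)
  = -5.445440 / -3.227695 ≈ 1.687099

1.687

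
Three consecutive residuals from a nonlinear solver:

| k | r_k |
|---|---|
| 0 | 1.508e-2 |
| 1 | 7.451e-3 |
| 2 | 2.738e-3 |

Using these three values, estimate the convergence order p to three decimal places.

p ≈ ln(r_2/r_1) / ln(r_1/r_0)
  = ln(2.738e-3/7.451e-3) / ln(7.451e-3/1.508e-2)
  = ln(0.367467) / ln(0.494098)
  = -1.001122 / -0.705021 ≈ 1.419989

1.420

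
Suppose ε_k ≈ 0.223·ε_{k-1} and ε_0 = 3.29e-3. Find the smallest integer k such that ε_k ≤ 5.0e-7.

After k steps, ε_k ≈ 3.29e-3·0.223^k.
Need 0.223^k ≤ 5.0e-7/3.29e-3 = 0.000151976.
k ≥ ln(0.000151976)/ln(0.223) = -8.7918/-1.50058 = 5.859.
Smallest integer k = 6.

6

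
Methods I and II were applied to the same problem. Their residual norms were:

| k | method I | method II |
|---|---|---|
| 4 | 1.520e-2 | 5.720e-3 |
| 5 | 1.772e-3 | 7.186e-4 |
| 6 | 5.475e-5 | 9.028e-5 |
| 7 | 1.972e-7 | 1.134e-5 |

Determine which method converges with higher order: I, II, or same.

I

Method I: p ≈ ln(1.972e-7/5.475e-5)/ln(5.475e-5/1.772e-3) ≈ 1.62.
Method II: p ≈ ln(1.134e-5/9.028e-5)/ln(9.028e-5/7.186e-4) ≈ 1.00.
Method I has the higher order (≈1.6 vs ≈1.0).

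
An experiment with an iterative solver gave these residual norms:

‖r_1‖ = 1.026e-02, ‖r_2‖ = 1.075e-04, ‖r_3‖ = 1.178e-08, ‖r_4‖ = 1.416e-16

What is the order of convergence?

2

Consecutive ratios: ‖r_4‖/‖r_3‖ = 1.416e-16/1.178e-08 = 1.20204e-08, ‖r_3‖/‖r_2‖ = 1.178e-08/1.075e-04 = 0.000109581.
p ≈ ln(1.20204e-08)/ln(0.000109581) = -18.2367/-9.1188 ≈ 2.00.
So the convergence is quadratic (order 2).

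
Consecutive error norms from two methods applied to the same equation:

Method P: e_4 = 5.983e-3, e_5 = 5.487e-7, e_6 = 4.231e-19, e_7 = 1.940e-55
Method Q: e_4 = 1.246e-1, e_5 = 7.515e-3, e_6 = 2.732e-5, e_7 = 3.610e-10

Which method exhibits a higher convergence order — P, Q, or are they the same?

P

Method P: p ≈ ln(1.940e-55/4.231e-19)/ln(4.231e-19/5.487e-7) ≈ 3.00.
Method Q: p ≈ ln(3.610e-10/2.732e-5)/ln(2.732e-5/7.515e-3) ≈ 2.00.
Method P has the higher order (≈3.0 vs ≈2.0).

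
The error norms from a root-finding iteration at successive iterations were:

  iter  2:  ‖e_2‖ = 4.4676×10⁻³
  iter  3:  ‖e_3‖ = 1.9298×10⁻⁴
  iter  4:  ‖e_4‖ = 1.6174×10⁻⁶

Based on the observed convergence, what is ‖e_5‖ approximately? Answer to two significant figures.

1.1e-9

First estimate the order: p ≈ ln(‖e_4‖/‖e_3‖) / ln(‖e_3‖/‖e_2‖) = ln(1.6174×10⁻⁶/1.9298×10⁻⁴)/ln(1.9298×10⁻⁴/4.4676×10⁻³) = ln(0.00838118)/ln(0.0431955) ≈ 1.5219.
Then ‖e_5‖ ≈ ‖e_4‖·(‖e_4‖/‖e_3‖)^p = 1.6174×10⁻⁶·(0.00838118)^1.5219 = 1.6174×10⁻⁶·0.000691 ≈ 1.118e-09.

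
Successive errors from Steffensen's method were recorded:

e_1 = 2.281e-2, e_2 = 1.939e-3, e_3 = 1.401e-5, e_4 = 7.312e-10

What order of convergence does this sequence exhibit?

2

Consecutive ratios: e_4/e_3 = 7.312e-10/1.401e-5 = 5.21913e-05, e_3/e_2 = 1.401e-5/1.939e-3 = 0.00722537.
p ≈ ln(5.21913e-05)/ln(0.00722537) = -9.8606/-4.9302 ≈ 2.00.
So the convergence is quadratic (order 2).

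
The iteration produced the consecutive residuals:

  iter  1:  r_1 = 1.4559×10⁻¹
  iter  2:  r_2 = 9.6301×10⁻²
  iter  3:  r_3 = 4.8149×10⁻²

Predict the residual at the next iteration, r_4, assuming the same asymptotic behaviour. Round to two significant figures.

First estimate the order: p ≈ ln(r_3/r_2) / ln(r_2/r_1) = ln(4.8149×10⁻²/9.6301×10⁻²)/ln(9.6301×10⁻²/1.4559×10⁻¹) = ln(0.499984)/ln(0.661453) ≈ 1.6771.
Then r_4 ≈ r_3·(r_3/r_2)^p = 4.8149×10⁻²·(0.499984)^1.6771 = 4.8149×10⁻²·0.312694 ≈ 0.01506.

1.5e-2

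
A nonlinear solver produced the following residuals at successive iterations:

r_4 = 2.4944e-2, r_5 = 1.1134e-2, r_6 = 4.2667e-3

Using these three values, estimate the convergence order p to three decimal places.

p ≈ ln(r_6/r_5) / ln(r_5/r_4)
  = ln(4.2667e-3/1.1134e-2) / ln(1.1134e-2/2.4944e-2)
  = ln(0.383214) / ln(0.44636)
  = -0.959162 / -0.806629 ≈ 1.189099

1.189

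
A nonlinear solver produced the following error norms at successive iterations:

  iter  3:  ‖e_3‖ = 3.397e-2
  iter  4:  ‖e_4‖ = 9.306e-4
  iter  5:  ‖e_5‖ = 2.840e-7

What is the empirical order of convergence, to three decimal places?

2.250

p ≈ ln(‖e_5‖/‖e_4‖) / ln(‖e_4‖/‖e_3‖)
  = ln(2.840e-7/9.306e-4) / ln(9.306e-4/3.397e-2)
  = ln(0.000305179) / ln(0.0273948)
  = -8.094612 / -3.597402 ≈ 2.250127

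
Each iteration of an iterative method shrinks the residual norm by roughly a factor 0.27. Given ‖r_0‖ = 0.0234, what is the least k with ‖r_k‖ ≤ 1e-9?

13

After k steps, ‖r_k‖ ≈ 0.0234·0.27^k.
Need 0.27^k ≤ 1e-9/0.0234 = 4.2735e-08.
k ≥ ln(4.2735e-08)/ln(0.27) = -16.9682/-1.30933 = 12.959.
Smallest integer k = 13.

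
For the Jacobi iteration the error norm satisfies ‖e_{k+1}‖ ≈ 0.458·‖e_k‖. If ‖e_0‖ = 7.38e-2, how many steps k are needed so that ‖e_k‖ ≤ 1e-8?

After k steps, ‖e_k‖ ≈ 7.38e-2·0.458^k.
Need 0.458^k ≤ 1e-8/7.38e-2 = 1.35501e-07.
k ≥ ln(1.35501e-07)/ln(0.458) = -15.8143/-0.78089 = 20.252.
Smallest integer k = 21.

21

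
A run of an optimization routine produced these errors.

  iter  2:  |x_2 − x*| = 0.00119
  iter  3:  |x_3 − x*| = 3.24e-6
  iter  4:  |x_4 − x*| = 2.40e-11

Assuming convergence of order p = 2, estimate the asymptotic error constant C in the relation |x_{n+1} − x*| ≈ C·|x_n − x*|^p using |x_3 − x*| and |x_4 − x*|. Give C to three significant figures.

2.29

C ≈ |x_4 − x*| / |x_3 − x*|^2
  = 2.40e-11 / (3.24e-6)^2
  = 2.40e-11 / 1.04976e-11 ≈ 2.2862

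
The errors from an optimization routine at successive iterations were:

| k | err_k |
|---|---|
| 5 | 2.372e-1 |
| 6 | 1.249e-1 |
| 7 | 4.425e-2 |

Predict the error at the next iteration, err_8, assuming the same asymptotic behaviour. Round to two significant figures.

8.3e-3

First estimate the order: p ≈ ln(err_7/err_6) / ln(err_6/err_5) = ln(4.425e-2/1.249e-1)/ln(1.249e-1/2.372e-1) = ln(0.354283)/ln(0.52656) ≈ 1.6178.
Then err_8 ≈ err_7·(err_7/err_6)^p = 4.425e-2·(0.354283)^1.6178 = 4.425e-2·0.186612 ≈ 0.008258.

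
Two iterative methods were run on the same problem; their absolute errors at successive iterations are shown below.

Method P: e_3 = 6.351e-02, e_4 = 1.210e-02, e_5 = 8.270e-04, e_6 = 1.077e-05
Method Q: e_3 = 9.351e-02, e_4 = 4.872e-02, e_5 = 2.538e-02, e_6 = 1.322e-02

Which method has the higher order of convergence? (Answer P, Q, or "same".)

P

Method P: p ≈ ln(1.077e-05/8.270e-04)/ln(8.270e-04/1.210e-02) ≈ 1.62.
Method Q: p ≈ ln(1.322e-02/2.538e-02)/ln(2.538e-02/4.872e-02) ≈ 1.00.
Method P has the higher order (≈1.6 vs ≈1.0).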